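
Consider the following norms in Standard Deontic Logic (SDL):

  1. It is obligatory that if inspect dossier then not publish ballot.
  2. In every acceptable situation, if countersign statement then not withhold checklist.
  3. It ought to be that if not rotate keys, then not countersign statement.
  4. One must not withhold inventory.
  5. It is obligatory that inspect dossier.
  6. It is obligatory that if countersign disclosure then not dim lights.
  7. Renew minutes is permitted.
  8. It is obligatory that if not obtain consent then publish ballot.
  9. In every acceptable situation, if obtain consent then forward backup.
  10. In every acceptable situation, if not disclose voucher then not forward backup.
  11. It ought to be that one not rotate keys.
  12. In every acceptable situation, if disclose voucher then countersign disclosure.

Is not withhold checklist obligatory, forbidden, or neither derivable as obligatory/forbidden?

Neither

Premise 2 is O(countersign_statement → ¬withhold_checklist), but O(countersign_statement) is not derivable from the premises, so it does not yield O(¬withhold_checklist).
No premise or chain of K-axiom applications forces O(¬withhold_checklist), and none forces O(withhold_checklist). So ¬withhold_checklist is neither obligatory nor forbidden under these norms.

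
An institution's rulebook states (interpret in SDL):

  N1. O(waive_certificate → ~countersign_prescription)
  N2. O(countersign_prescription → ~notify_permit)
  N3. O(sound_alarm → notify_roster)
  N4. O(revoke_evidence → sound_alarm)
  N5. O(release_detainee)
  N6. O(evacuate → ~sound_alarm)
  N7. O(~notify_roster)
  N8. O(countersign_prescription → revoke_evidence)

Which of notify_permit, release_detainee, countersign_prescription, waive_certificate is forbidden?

countersign_prescription

Premise 7 gives O(~notify_roster).
The contrapositive of premise 3 (O(sound_alarm → notify_roster)) is O(~notify_roster → ~sound_alarm), and O(~notify_roster) is already established, so O(~sound_alarm).
The contrapositive of premise 4 (O(revoke_evidence → sound_alarm)) is O(~sound_alarm → ~revoke_evidence), and O(~sound_alarm) is already established, so O(~revoke_evidence).
Premise 8, O(countersign_prescription → revoke_evidence), contraposes to O(~revoke_evidence → ~countersign_prescription); with O(~revoke_evidence) we get O(~countersign_prescription).
So O(~countersign_prescription) holds, i.e. countersign_prescription is forbidden. None of the other listed options is forbidden under the premises.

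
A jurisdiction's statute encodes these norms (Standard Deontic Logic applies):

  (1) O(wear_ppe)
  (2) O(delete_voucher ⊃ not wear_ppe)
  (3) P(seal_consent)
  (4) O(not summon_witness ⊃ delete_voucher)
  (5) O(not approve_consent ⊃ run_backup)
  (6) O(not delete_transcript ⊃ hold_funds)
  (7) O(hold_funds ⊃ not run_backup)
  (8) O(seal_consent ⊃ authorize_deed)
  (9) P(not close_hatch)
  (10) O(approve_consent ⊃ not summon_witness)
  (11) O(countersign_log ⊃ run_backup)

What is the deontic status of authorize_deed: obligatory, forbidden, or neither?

Premise 8 is O(seal_consent ⊃ authorize_deed), but O(seal_consent) is not derivable from the premises (the permission P(seal_consent) asserts only not O(not seal_consent), not O(seal_consent)), so it does not yield O(authorize_deed).
No premise or chain of K-axiom applications forces O(authorize_deed), and none forces O(not authorize_deed). So authorize_deed is neither obligatory nor forbidden under these norms.

Neither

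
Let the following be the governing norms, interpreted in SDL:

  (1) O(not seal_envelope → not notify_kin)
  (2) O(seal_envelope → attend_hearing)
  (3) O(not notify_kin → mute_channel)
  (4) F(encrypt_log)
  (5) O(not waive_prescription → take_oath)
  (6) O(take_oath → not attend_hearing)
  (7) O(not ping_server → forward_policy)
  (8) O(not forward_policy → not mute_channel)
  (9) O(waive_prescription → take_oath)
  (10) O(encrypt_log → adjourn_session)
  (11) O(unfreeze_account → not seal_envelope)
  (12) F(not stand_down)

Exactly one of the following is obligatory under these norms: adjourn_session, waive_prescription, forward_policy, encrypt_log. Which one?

forward_policy

By case analysis on not waive_prescription: premise 5 gives O(not waive_prescription → take_oath) and premise 9 gives O(waive_prescription → take_oath), so O(take_oath) either way.
Applying K to premise 6 (O(take_oath → not attend_hearing)) and O(take_oath) yields O(not attend_hearing).
Premise 2, O(seal_envelope → attend_hearing), contraposes to O(not attend_hearing → not seal_envelope); with O(not attend_hearing) we get O(not seal_envelope).
Applying K to premise 1 (O(not seal_envelope → not notify_kin)) and O(not seal_envelope) yields O(not notify_kin).
Applying K to premise 3 (O(not notify_kin → mute_channel)) and O(not notify_kin) yields O(mute_channel).
Premise 8, O(not forward_policy → not mute_channel), contraposes to O(mute_channel → forward_policy); with O(mute_channel) we get O(forward_policy).
So O(forward_policy) holds — forward_policy is obligatory. None of the other listed options is made obligatory by any chain of premises.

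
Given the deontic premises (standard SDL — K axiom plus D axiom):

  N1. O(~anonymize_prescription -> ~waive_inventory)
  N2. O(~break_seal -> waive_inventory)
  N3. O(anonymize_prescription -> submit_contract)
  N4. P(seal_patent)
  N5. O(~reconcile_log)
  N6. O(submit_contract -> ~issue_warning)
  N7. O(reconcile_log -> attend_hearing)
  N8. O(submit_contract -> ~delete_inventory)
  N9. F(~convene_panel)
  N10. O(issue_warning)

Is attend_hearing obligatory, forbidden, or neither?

Neither

Premise 7 is O(reconcile_log -> attend_hearing), but O(reconcile_log) is not derivable from the premises, so it does not yield O(attend_hearing).
No premise or chain of K-axiom applications forces O(attend_hearing), and none forces O(~attend_hearing). So attend_hearing is neither obligatory nor forbidden under these norms.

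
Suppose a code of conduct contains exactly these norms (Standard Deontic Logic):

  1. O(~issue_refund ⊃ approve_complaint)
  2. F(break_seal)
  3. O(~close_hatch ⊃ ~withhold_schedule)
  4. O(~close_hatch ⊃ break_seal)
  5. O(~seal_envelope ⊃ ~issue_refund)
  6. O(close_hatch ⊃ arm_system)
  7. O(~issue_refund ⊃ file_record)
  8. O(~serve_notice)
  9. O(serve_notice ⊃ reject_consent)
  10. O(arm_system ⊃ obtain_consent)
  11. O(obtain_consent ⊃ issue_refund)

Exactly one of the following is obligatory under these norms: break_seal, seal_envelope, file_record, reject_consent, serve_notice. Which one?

Premise 2 is F(break_seal), i.e. O(~break_seal).
Premise 4 is O(~close_hatch ⊃ break_seal); contrapositively O(~break_seal ⊃ close_hatch). Since O(~break_seal) holds, K gives O(close_hatch).
Applying K to premise 6 (O(close_hatch ⊃ arm_system)) and O(close_hatch) yields O(arm_system).
Applying K to premise 10 (O(arm_system ⊃ obtain_consent)) and O(arm_system) yields O(obtain_consent).
From O(obtain_consent) and premise 11, O(obtain_consent ⊃ issue_refund), we obtain O(issue_refund).
The contrapositive of premise 5 (O(~seal_envelope ⊃ ~issue_refund)) is O(issue_refund ⊃ seal_envelope), and O(issue_refund) is already established, so O(seal_envelope).
So O(seal_envelope) holds — seal_envelope is obligatory. None of the other listed options is made obligatory by any chain of premises.

seal_envelope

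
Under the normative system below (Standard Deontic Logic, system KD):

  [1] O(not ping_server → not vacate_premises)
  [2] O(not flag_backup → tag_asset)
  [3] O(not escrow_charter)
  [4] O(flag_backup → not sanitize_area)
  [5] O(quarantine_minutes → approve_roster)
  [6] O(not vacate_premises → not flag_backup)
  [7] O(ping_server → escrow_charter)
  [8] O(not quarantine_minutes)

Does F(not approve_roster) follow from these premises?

Premise 5 is O(quarantine_minutes → approve_roster), but O(quarantine_minutes) is not derivable from the premises, so it does not yield O(approve_roster).
No other premise forces O(approve_roster). An ideal world satisfying every premise can still have not approve_roster true, so F(not approve_roster) is not derivable.

No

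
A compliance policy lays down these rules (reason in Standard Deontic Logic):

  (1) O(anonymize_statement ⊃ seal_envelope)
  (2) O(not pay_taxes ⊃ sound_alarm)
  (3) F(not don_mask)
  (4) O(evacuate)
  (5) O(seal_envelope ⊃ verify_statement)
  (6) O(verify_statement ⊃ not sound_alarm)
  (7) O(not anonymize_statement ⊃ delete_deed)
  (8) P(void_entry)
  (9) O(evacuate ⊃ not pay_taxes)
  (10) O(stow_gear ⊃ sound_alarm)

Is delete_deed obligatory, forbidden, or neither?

From premise 4 we have O(evacuate).
With premise 9, O(evacuate ⊃ not pay_taxes), the K-axiom yields O(not pay_taxes).
Applying K to premise 2 (O(not pay_taxes ⊃ sound_alarm)) and O(not pay_taxes) yields O(sound_alarm).
Premise 6, O(verify_statement ⊃ not sound_alarm), contraposes to O(sound_alarm ⊃ not verify_statement); with O(sound_alarm) we get O(not verify_statement).
Premise 5, O(seal_envelope ⊃ verify_statement), contraposes to O(not verify_statement ⊃ not seal_envelope); with O(not verify_statement) we get O(not seal_envelope).
Premise 1 is O(anonymize_statement ⊃ seal_envelope); contrapositively O(not seal_envelope ⊃ not anonymize_statement). Since O(not seal_envelope) holds, K gives O(not anonymize_statement).
Applying K to premise 7 (O(not anonymize_statement ⊃ delete_deed)) and O(not anonymize_statement) yields O(delete_deed).
Premises 3, 8, 10 do not contribute to this derivation.
Hence delete_deed is obligatory.

Obligatory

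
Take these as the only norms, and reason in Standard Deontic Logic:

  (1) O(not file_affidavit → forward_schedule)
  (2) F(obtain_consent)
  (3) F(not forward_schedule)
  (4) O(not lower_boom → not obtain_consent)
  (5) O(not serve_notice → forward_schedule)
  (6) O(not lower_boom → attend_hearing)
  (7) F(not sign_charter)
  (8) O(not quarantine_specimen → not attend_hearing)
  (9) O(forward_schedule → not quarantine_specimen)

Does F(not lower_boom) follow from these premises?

Premise 3, F(not forward_schedule), is equivalent to O(forward_schedule).
Premise 9 is O(forward_schedule → not quarantine_specimen); since O(forward_schedule), deontic closure gives O(not quarantine_specimen).
With premise 8, O(not quarantine_specimen → not attend_hearing), the K-axiom yields O(not attend_hearing).
Premise 6, O(not lower_boom → attend_hearing), contraposes to O(not attend_hearing → lower_boom); with O(not attend_hearing) we get O(lower_boom).
Premises 1, 2, 4, 5, 7 do not contribute to this derivation.
So O(lower_boom) holds, i.e. F(not lower_boom). The claim follows.

Yes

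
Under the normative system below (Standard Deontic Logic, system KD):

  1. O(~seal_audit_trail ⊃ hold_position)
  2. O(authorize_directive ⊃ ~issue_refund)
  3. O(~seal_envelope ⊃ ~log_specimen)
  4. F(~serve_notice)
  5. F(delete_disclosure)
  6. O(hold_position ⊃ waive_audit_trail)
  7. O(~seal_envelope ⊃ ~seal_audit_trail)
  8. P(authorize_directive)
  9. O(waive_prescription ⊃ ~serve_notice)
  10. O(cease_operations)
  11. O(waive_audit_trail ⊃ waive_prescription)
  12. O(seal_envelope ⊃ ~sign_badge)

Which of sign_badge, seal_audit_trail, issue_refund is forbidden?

sign_badge

F(~serve_notice) at premise 4 means O(serve_notice).
Premise 9 is O(waive_prescription ⊃ ~serve_notice); contrapositively O(serve_notice ⊃ ~waive_prescription). Since O(serve_notice) holds, K gives O(~waive_prescription).
Premise 11 is O(waive_audit_trail ⊃ waive_prescription); contrapositively O(~waive_prescription ⊃ ~waive_audit_trail). Since O(~waive_prescription) holds, K gives O(~waive_audit_trail).
Premise 6, O(hold_position ⊃ waive_audit_trail), contraposes to O(~waive_audit_trail ⊃ ~hold_position); with O(~waive_audit_trail) we get O(~hold_position).
Premise 1, O(~seal_audit_trail ⊃ hold_position), contraposes to O(~hold_position ⊃ seal_audit_trail); with O(~hold_position) we get O(seal_audit_trail).
Premise 7, O(~seal_envelope ⊃ ~seal_audit_trail), contraposes to O(seal_audit_trail ⊃ seal_envelope); with O(seal_audit_trail) we get O(seal_envelope).
Premise 12 is O(seal_envelope ⊃ ~sign_badge); since O(seal_envelope), deontic closure gives O(~sign_badge).
So O(~sign_badge) holds, i.e. sign_badge is forbidden. None of the other listed options is forbidden under the premises.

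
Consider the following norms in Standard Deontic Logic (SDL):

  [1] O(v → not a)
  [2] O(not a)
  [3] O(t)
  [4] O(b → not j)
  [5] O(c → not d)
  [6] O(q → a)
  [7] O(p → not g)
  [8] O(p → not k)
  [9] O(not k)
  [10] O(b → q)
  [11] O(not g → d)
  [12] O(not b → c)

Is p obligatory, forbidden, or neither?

Premise 2 gives O(not a).
The contrapositive of premise 6 (O(q → a)) is O(not a → not q), and O(not a) is already established, so O(not q).
Premise 10, O(b → q), contraposes to O(not q → not b); with O(not q) we get O(not b).
Premise 12 is O(not b → c); since O(not b), deontic closure gives O(c).
Applying K to premise 5 (O(c → not d)) and O(c) yields O(not d).
Premise 11, O(not g → d), contraposes to O(not d → g); with O(not d) we get O(g).
The contrapositive of premise 7 (O(p → not g)) is O(g → not p), and O(g) is already established, so O(not p).
Premises 1, 3, 4, 8, 9 do not contribute to this derivation.
Thus O(not p), which is F(p): p is forbidden.

Forbidden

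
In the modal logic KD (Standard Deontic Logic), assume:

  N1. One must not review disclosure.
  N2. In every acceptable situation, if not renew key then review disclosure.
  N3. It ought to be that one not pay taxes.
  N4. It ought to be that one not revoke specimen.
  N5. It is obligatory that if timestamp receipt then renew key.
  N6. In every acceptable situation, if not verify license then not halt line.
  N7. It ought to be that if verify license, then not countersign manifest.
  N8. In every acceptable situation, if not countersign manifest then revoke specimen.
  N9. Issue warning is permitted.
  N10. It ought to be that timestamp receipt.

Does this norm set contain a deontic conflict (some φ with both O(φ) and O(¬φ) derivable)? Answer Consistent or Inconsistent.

Consistent

Premise 2 is O(¬renew_key → review_disclosure), but O(¬renew_key) is not derivable from the premises, so it does not yield O(review_disclosure).
So O(review_disclosure) is not derivable, and the apparent clash with O(¬review_disclosure) does not arise.
A world satisfying every obligation exists (e.g. countersign_manifest=true, halt_line=false, issue_warning=false, pay_taxes=false, renew_key=true, review_disclosure=false, revoke_specimen=false, timestamp_receipt=true, verify_license=false); no atom is both obligatory and forbidden, so the set is consistent.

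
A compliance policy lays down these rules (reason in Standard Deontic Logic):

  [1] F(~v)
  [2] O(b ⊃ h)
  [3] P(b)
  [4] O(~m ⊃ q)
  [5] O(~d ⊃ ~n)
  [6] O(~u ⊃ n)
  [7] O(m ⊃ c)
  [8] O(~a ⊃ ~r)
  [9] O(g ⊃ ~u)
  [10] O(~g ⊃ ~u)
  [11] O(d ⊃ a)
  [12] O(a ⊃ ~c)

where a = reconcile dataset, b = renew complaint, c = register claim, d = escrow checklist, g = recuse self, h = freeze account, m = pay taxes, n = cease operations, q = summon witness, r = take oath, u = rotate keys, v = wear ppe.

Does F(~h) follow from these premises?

Premise 2 is O(b ⊃ h), but O(b) is not derivable from the premises (the permission P(b) asserts only ~O(~b), not O(b)), so it does not yield O(h).
No other premise forces O(h). An ideal world satisfying every premise can still have ~h true, so F(~h) is not derivable.

No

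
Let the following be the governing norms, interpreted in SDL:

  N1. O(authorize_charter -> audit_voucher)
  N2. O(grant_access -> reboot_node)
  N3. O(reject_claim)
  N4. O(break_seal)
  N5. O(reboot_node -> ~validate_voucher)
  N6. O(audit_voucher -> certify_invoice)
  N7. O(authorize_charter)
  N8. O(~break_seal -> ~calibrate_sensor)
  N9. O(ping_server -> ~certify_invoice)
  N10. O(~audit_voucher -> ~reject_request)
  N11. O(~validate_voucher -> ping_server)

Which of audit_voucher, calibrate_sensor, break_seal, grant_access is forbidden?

grant_access

From premise 7 we have O(authorize_charter).
From O(authorize_charter) and premise 1, O(authorize_charter -> audit_voucher), we obtain O(audit_voucher).
From O(audit_voucher) and premise 6, O(audit_voucher -> certify_invoice), we obtain O(certify_invoice).
Premise 9, O(ping_server -> ~certify_invoice), contraposes to O(certify_invoice -> ~ping_server); with O(certify_invoice) we get O(~ping_server).
Premise 11 is O(~validate_voucher -> ping_server); contrapositively O(~ping_server -> validate_voucher). Since O(~ping_server) holds, K gives O(validate_voucher).
Premise 5 is O(reboot_node -> ~validate_voucher); contrapositively O(validate_voucher -> ~reboot_node). Since O(validate_voucher) holds, K gives O(~reboot_node).
The contrapositive of premise 2 (O(grant_access -> reboot_node)) is O(~reboot_node -> ~grant_access), and O(~reboot_node) is already established, so O(~grant_access).
So O(~grant_access) holds, i.e. grant_access is forbidden. None of the other listed options is forbidden under the premises.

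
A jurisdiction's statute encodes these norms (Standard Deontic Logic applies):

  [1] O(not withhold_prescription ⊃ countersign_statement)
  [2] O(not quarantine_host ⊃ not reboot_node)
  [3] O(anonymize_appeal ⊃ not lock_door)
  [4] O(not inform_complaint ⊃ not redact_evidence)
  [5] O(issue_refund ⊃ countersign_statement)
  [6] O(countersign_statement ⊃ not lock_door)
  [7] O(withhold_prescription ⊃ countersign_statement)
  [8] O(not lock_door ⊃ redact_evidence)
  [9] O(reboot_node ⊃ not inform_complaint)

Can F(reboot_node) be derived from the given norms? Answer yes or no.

Premises 1 and 7 cover both cases: O(not withhold_prescription ⊃ countersign_statement) and O(withhold_prescription ⊃ countersign_statement). Since not withhold_prescription ∨ withhold_prescription is a tautology, O(countersign_statement) follows.
Applying K to premise 6 (O(countersign_statement ⊃ not lock_door)) and O(countersign_statement) yields O(not lock_door).
From O(not lock_door) and premise 8, O(not lock_door ⊃ redact_evidence), we obtain O(redact_evidence).
Premise 4, O(not inform_complaint ⊃ not redact_evidence), contraposes to O(redact_evidence ⊃ inform_complaint); with O(redact_evidence) we get O(inform_complaint).
Premise 9, O(reboot_node ⊃ not inform_complaint), contraposes to O(inform_complaint ⊃ not reboot_node); with O(inform_complaint) we get O(not reboot_node).
Premises 2, 3, 5 do not contribute to this derivation.
So O(not reboot_node) holds, i.e. F(reboot_node). The claim follows.

Yes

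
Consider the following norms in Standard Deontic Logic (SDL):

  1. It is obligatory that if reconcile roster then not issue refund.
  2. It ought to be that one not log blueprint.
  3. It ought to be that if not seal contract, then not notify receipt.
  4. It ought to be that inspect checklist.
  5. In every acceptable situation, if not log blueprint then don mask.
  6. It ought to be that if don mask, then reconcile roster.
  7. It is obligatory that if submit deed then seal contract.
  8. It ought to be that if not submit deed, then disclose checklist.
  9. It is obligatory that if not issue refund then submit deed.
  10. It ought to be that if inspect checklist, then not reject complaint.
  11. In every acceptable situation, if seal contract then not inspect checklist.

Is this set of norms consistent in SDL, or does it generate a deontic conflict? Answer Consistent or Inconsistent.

Inconsistent

Premise 2 gives O(¬log_blueprint).
Applying K to premise 5 (O(¬log_blueprint → don_mask)) and O(¬log_blueprint) yields O(don_mask).
From O(don_mask) and premise 6, O(don_mask → reconcile_roster), we obtain O(reconcile_roster).
Applying K to premise 1 (O(reconcile_roster → ¬issue_refund)) and O(reconcile_roster) yields O(¬issue_refund).
Premise 9 is O(¬issue_refund → submit_deed); since O(¬issue_refund), deontic closure gives O(submit_deed).
With premise 7, O(submit_deed → seal_contract), the K-axiom yields O(seal_contract).
With premise 11, O(seal_contract → ¬inspect_checklist), the K-axiom yields O(¬inspect_checklist).
Yet premise 4 states O(inspect_checklist).
We now have both O(¬inspect_checklist) and O(inspect_checklist) — inspect_checklist is simultaneously obligatory and forbidden, violating the D-axiom.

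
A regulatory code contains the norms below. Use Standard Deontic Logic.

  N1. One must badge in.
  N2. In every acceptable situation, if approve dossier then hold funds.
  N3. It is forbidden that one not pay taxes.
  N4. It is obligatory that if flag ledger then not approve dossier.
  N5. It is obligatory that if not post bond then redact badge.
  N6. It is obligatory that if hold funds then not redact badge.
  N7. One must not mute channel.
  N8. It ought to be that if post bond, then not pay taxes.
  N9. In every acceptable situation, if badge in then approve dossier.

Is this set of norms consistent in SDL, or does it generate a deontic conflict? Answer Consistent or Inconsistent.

Premise 3, F(¬pay_taxes), is equivalent to O(pay_taxes).
The contrapositive of premise 8 (O(post_bond → ¬pay_taxes)) is O(pay_taxes → ¬post_bond), and O(pay_taxes) is already established, so O(¬post_bond).
Premise 5 is O(¬post_bond → redact_badge); since O(¬post_bond), deontic closure gives O(redact_badge).
Premise 6 is O(hold_funds → ¬redact_badge); contrapositively O(redact_badge → ¬hold_funds). Since O(redact_badge) holds, K gives O(¬hold_funds).
Premise 2, O(approve_dossier → hold_funds), contraposes to O(¬hold_funds → ¬approve_dossier); with O(¬hold_funds) we get O(¬approve_dossier).
Premise 9, O(badge_in → approve_dossier), contraposes to O(¬approve_dossier → ¬badge_in); with O(¬approve_dossier) we get O(¬badge_in).
But premise 1 directly asserts O(badge_in).
We now have both O(¬badge_in) and O(badge_in) — badge_in is simultaneously obligatory and forbidden, violating the D-axiom.

Inconsistent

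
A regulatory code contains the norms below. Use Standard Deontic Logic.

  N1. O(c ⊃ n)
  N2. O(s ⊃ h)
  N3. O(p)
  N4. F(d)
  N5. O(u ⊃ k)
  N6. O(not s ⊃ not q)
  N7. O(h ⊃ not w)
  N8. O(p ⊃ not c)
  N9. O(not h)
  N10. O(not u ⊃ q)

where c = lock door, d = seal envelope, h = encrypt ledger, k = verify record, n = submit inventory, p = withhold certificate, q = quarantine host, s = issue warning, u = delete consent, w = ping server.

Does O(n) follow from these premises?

Premise 1 is O(c ⊃ n), but O(c) is not derivable from the premises, so it does not yield O(n).
No other premise forces O(n). An ideal world satisfying every premise can still have n false, so O(n) is not derivable.

No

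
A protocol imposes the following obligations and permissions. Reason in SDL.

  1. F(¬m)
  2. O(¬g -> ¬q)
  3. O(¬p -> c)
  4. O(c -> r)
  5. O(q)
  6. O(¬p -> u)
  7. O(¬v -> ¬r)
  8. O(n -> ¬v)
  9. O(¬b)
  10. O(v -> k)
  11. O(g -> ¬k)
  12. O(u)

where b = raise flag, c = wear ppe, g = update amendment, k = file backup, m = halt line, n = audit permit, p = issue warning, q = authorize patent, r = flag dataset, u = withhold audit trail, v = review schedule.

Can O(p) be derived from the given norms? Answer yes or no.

From premise 5 we have O(q).
Premise 2, O(¬g -> ¬q), contraposes to O(q -> g); with O(q) we get O(g).
From O(g) and premise 11, O(g -> ¬k), we obtain O(¬k).
Premise 10 is O(v -> k); contrapositively O(¬k -> ¬v). Since O(¬k) holds, K gives O(¬v).
Premise 7 is O(¬v -> ¬r); since O(¬v), deontic closure gives O(¬r).
Premise 4 is O(c -> r); contrapositively O(¬r -> ¬c). Since O(¬r) holds, K gives O(¬c).
The contrapositive of premise 3 (O(¬p -> c)) is O(¬c -> p), and O(¬c) is already established, so O(p).
Premises 1, 6, 8, 9, 12 do not contribute to this derivation.
So O(p) follows.

Yes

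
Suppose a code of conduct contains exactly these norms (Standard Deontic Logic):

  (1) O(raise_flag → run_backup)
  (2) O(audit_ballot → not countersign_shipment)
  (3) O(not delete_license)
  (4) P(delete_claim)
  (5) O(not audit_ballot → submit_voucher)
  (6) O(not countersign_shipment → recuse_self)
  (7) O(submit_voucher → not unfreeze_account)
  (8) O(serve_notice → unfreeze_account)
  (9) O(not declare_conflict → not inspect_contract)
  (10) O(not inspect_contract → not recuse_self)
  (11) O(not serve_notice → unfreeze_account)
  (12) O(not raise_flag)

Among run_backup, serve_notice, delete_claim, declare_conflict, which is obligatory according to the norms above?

declare_conflict

Premises 8 and 11 cover both cases: O(serve_notice → unfreeze_account) and O(not serve_notice → unfreeze_account). Since serve_notice ∨ not serve_notice is a tautology, O(unfreeze_account) follows.
The contrapositive of premise 7 (O(submit_voucher → not unfreeze_account)) is O(unfreeze_account → not submit_voucher), and O(unfreeze_account) is already established, so O(not submit_voucher).
Premise 5, O(not audit_ballot → submit_voucher), contraposes to O(not submit_voucher → audit_ballot); with O(not submit_voucher) we get O(audit_ballot).
From O(audit_ballot) and premise 2, O(audit_ballot → not countersign_shipment), we obtain O(not countersign_shipment).
From O(not countersign_shipment) and premise 6, O(not countersign_shipment → recuse_self), we obtain O(recuse_self).
Premise 10, O(not inspect_contract → not recuse_self), contraposes to O(recuse_self → inspect_contract); with O(recuse_self) we get O(inspect_contract).
Premise 9, O(not declare_conflict → not inspect_contract), contraposes to O(inspect_contract → declare_conflict); with O(inspect_contract) we get O(declare_conflict).
So O(declare_conflict) holds — declare_conflict is obligatory. None of the other listed options is made obligatory by any chain of premises.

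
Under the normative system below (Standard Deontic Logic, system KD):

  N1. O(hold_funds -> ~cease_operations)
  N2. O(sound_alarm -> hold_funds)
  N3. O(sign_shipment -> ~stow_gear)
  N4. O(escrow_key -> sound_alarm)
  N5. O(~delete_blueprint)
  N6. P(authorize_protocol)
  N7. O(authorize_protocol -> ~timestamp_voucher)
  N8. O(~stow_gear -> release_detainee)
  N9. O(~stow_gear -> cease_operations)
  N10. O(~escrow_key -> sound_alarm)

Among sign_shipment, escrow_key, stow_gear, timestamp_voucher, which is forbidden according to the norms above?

sign_shipment

Premises 10 and 4 are O(~escrow_key -> sound_alarm) and O(escrow_key -> sound_alarm); every ideal world satisfies ~escrow_key or escrow_key, so in either case sound_alarm holds — hence O(sound_alarm).
With premise 2, O(sound_alarm -> hold_funds), the K-axiom yields O(hold_funds).
Premise 1 is O(hold_funds -> ~cease_operations); since O(hold_funds), deontic closure gives O(~cease_operations).
Premise 9 is O(~stow_gear -> cease_operations); contrapositively O(~cease_operations -> stow_gear). Since O(~cease_operations) holds, K gives O(stow_gear).
The contrapositive of premise 3 (O(sign_shipment -> ~stow_gear)) is O(stow_gear -> ~sign_shipment), and O(stow_gear) is already established, so O(~sign_shipment).
So O(~sign_shipment) holds, i.e. sign_shipment is forbidden. None of the other listed options is forbidden under the premises.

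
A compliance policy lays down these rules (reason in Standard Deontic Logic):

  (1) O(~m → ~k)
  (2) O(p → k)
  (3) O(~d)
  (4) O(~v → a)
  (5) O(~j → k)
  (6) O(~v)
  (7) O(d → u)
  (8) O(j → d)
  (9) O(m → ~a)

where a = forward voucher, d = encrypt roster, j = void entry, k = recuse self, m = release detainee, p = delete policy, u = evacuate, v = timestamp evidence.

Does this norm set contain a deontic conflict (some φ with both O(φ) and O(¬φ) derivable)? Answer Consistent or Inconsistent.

Premise 3 states O(~d) outright.
Premise 8 is O(j → d); contrapositively O(~d → ~j). Since O(~d) holds, K gives O(~j).
Applying K to premise 5 (O(~j → k)) and O(~j) yields O(k).
Premise 1 is O(~m → ~k); contrapositively O(k → m). Since O(k) holds, K gives O(m).
Applying K to premise 9 (O(m → ~a)) and O(m) yields O(~a).
The contrapositive of premise 4 (O(~v → a)) is O(~a → v), and O(~a) is already established, so O(v).
Yet premise 6 states O(~v).
We now have both O(v) and O(~v) — v is simultaneously obligatory and forbidden, violating the D-axiom.

Inconsistent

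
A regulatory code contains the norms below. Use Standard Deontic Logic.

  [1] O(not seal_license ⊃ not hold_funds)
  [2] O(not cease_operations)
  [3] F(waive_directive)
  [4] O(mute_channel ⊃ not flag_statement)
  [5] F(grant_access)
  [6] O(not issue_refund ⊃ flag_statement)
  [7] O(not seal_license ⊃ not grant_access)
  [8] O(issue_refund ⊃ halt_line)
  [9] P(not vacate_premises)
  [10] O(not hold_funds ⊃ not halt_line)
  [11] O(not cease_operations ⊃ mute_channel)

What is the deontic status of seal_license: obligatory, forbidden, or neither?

Obligatory

From premise 2 we have O(not cease_operations).
Premise 11 is O(not cease_operations ⊃ mute_channel); since O(not cease_operations), deontic closure gives O(mute_channel).
Applying K to premise 4 (O(mute_channel ⊃ not flag_statement)) and O(mute_channel) yields O(not flag_statement).
Premise 6 is O(not issue_refund ⊃ flag_statement); contrapositively O(not flag_statement ⊃ issue_refund). Since O(not flag_statement) holds, K gives O(issue_refund).
With premise 8, O(issue_refund ⊃ halt_line), the K-axiom yields O(halt_line).
Premise 10, O(not hold_funds ⊃ not halt_line), contraposes to O(halt_line ⊃ hold_funds); with O(halt_line) we get O(hold_funds).
Premise 1 is O(not seal_license ⊃ not hold_funds); contrapositively O(hold_funds ⊃ seal_license). Since O(hold_funds) holds, K gives O(seal_license).
Premises 3, 5, 7, 9 do not contribute to this derivation.
Hence seal_license is obligatory.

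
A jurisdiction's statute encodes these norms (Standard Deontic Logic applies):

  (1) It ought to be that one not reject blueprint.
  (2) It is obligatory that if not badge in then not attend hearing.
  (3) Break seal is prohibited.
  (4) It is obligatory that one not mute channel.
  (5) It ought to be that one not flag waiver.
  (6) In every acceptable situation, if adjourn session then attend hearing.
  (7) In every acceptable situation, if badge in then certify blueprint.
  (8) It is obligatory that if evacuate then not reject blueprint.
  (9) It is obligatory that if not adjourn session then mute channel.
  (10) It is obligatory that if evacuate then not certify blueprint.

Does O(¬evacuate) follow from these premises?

Yes

Premise 4 gives O(¬mute_channel).
Premise 9, O(¬adjourn_session → mute_channel), contraposes to O(¬mute_channel → adjourn_session); with O(¬mute_channel) we get O(adjourn_session).
Premise 6 is O(adjourn_session → attend_hearing); since O(adjourn_session), deontic closure gives O(attend_hearing).
Premise 2 is O(¬badge_in → ¬attend_hearing); contrapositively O(attend_hearing → badge_in). Since O(attend_hearing) holds, K gives O(badge_in).
Premise 7 is O(badge_in → certify_blueprint); since O(badge_in), deontic closure gives O(certify_blueprint).
Premise 10, O(evacuate → ¬certify_blueprint), contraposes to O(certify_blueprint → ¬evacuate); with O(certify_blueprint) we get O(¬evacuate).
Premises 1, 3, 5, 8 do not contribute to this derivation.
So O(¬evacuate) follows.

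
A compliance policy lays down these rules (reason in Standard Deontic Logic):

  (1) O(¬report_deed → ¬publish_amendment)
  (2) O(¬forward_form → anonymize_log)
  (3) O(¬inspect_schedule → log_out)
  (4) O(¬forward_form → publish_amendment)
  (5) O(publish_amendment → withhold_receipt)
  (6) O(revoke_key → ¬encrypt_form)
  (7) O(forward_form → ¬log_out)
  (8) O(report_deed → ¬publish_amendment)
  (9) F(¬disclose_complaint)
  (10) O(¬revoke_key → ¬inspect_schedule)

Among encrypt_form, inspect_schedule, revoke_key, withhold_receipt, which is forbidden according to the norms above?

encrypt_form

Premises 8 and 1 cover both cases: O(report_deed → ¬publish_amendment) and O(¬report_deed → ¬publish_amendment). Since report_deed ∨ ¬report_deed is a tautology, O(¬publish_amendment) follows.
Premise 4 is O(¬forward_form → publish_amendment); contrapositively O(¬publish_amendment → forward_form). Since O(¬publish_amendment) holds, K gives O(forward_form).
Premise 7 is O(forward_form → ¬log_out); since O(forward_form), deontic closure gives O(¬log_out).
Premise 3 is O(¬inspect_schedule → log_out); contrapositively O(¬log_out → inspect_schedule). Since O(¬log_out) holds, K gives O(inspect_schedule).
The contrapositive of premise 10 (O(¬revoke_key → ¬inspect_schedule)) is O(inspect_schedule → revoke_key), and O(inspect_schedule) is already established, so O(revoke_key).
Premise 6 is O(revoke_key → ¬encrypt_form); since O(revoke_key), deontic closure gives O(¬encrypt_form).
So O(¬encrypt_form) holds, i.e. encrypt_form is forbidden. None of the other listed options is forbidden under the premises.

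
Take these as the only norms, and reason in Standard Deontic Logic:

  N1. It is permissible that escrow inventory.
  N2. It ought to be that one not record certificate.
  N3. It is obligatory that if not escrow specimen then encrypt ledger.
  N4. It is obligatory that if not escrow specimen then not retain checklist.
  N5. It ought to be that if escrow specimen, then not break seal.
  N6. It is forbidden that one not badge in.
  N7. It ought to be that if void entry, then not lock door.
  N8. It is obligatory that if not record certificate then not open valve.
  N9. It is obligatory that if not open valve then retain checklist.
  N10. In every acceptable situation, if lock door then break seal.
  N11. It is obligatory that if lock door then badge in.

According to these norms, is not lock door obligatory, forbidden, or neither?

Obligatory

Premise 2 states O(¬record_certificate) outright.
With premise 8, O(¬record_certificate → ¬open_valve), the K-axiom yields O(¬open_valve).
With premise 9, O(¬open_valve → retain_checklist), the K-axiom yields O(retain_checklist).
Premise 4, O(¬escrow_specimen → ¬retain_checklist), contraposes to O(retain_checklist → escrow_specimen); with O(retain_checklist) we get O(escrow_specimen).
Premise 5 is O(escrow_specimen → ¬break_seal); since O(escrow_specimen), deontic closure gives O(¬break_seal).
Premise 10, O(lock_door → break_seal), contraposes to O(¬break_seal → ¬lock_door); with O(¬break_seal) we get O(¬lock_door).
Premises 1, 3, 6, 7, 11 do not contribute to this derivation.
Hence ¬lock_door is obligatory.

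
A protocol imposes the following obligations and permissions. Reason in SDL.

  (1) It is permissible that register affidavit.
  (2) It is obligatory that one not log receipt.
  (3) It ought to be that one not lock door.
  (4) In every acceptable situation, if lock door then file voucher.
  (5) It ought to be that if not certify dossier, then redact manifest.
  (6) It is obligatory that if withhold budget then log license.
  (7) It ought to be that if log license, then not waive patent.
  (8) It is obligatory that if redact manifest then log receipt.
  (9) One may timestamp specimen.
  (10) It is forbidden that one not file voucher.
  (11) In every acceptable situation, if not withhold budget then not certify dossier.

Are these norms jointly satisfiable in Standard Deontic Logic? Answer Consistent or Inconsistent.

Consistent

Premise 4 is O(lock_door → file_voucher); even if O(file_voucher) held, inferring O(lock_door) would be affirming the consequent — invalid.
So O(lock_door) is not derivable, and the apparent clash with O(¬lock_door) does not arise.
A world satisfying every obligation exists (e.g. certify_dossier=true, file_voucher=true, lock_door=false, log_license=true, log_receipt=false, redact_manifest=false, register_affidavit=false, timestamp_specimen=false, waive_patent=false, withhold_budget=true); no atom is both obligatory and forbidden, so the set is consistent.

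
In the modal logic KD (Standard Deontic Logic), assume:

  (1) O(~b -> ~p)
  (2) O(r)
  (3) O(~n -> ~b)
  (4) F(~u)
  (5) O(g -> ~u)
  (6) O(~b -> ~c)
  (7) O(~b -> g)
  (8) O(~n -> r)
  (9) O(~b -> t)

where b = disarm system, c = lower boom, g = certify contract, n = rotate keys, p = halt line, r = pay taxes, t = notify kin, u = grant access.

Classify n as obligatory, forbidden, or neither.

Premise 4, F(~u), is equivalent to O(u).
The contrapositive of premise 5 (O(g -> ~u)) is O(u -> ~g), and O(u) is already established, so O(~g).
Premise 7 is O(~b -> g); contrapositively O(~g -> b). Since O(~g) holds, K gives O(b).
The contrapositive of premise 3 (O(~n -> ~b)) is O(b -> n), and O(b) is already established, so O(n).
Premises 1, 2, 6, 8, 9 do not contribute to this derivation.
Hence n is obligatory.

Obligatory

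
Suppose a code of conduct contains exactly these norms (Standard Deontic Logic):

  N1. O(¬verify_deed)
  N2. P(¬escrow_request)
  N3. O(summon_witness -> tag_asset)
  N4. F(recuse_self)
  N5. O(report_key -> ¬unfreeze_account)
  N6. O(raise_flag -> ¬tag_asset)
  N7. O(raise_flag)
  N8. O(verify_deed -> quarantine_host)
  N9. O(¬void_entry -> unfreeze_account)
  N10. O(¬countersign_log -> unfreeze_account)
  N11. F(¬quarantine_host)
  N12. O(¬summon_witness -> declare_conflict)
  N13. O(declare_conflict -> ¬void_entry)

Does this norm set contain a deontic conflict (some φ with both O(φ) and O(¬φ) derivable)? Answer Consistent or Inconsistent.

Consistent

Premise 8 is O(verify_deed -> quarantine_host); even if O(quarantine_host) held, inferring O(verify_deed) would be affirming the consequent — invalid.
So O(verify_deed) is not derivable, and the apparent clash with O(¬verify_deed) does not arise.
A world satisfying every obligation exists (e.g. countersign_log=false, declare_conflict=true, escrow_request=false, quarantine_host=true, raise_flag=true, recuse_self=false, report_key=false, summon_witness=false, tag_asset=false, unfreeze_account=true, verify_deed=false, void_entry=false); no atom is both obligatory and forbidden, so the set is consistent.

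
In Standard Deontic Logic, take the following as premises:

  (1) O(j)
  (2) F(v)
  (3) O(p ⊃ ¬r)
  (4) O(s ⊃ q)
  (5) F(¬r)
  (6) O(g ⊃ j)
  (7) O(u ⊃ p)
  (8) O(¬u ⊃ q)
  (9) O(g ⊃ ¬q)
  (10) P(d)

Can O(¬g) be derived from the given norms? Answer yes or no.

Yes

Premise 5 is F(¬r), i.e. O(r).
The contrapositive of premise 3 (O(p ⊃ ¬r)) is O(r ⊃ ¬p), and O(r) is already established, so O(¬p).
The contrapositive of premise 7 (O(u ⊃ p)) is O(¬p ⊃ ¬u), and O(¬p) is already established, so O(¬u).
Premise 8 is O(¬u ⊃ q); since O(¬u), deontic closure gives O(q).
The contrapositive of premise 9 (O(g ⊃ ¬q)) is O(q ⊃ ¬g), and O(q) is already established, so O(¬g).
Premises 1, 2, 4, 6, 10 do not contribute to this derivation.
So O(¬g) follows.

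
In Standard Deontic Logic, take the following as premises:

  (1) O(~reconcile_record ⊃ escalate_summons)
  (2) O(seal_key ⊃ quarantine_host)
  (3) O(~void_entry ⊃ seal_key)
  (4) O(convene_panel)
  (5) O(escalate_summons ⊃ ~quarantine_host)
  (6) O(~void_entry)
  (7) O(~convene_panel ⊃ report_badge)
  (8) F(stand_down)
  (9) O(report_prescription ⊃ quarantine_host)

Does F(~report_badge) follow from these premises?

No

Premise 7 is O(~convene_panel ⊃ report_badge), but O(~convene_panel) is not derivable from the premises, so it does not yield O(report_badge).
No other premise forces O(report_badge). An ideal world satisfying every premise can still have ~report_badge true, so F(~report_badge) is not derivable.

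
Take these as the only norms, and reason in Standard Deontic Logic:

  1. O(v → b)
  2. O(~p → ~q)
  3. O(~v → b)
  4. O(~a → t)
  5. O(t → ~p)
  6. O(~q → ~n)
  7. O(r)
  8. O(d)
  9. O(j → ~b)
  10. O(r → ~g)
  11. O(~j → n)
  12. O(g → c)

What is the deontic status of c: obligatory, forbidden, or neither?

Neither

Premise 12 is O(g → c), but O(g) is not derivable from the premises, so it does not yield O(c).
No premise or chain of K-axiom applications forces O(c), and none forces O(~c). So c is neither obligatory nor forbidden under these norms.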